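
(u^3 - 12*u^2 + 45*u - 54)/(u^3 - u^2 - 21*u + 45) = (u - 6)/(u + 5)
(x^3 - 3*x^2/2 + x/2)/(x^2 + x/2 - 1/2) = x*(x - 1)/(x + 1)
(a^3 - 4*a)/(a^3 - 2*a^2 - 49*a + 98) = a*(a + 2)/(a^2 - 49)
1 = 1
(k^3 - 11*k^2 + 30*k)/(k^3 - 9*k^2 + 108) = k*(k - 5)/(k^2 - 3*k - 18)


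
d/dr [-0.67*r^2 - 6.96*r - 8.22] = -1.34*r - 6.96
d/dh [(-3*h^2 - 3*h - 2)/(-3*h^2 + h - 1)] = (-12*h^2 - 6*h + 5)/(9*h^4 - 6*h^3 + 7*h^2 - 2*h + 1)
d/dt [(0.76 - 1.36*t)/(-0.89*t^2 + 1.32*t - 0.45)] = (-1.2104*t^2 + 1.3528*t - 0.3912)/(0.7921*t^4 - 2.3496*t^3 + 2.5434*t^2 - 1.188*t + 0.2025)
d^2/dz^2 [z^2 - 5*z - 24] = 2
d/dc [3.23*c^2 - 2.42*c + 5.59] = 6.46*c - 2.42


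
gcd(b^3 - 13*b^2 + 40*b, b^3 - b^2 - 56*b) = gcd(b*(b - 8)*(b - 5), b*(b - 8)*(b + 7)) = b^2 - 8*b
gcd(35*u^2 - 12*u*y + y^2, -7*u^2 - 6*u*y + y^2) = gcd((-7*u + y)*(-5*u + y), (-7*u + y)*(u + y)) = -7*u + y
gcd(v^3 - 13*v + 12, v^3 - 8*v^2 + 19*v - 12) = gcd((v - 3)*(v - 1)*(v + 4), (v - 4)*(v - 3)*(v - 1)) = v^2 - 4*v + 3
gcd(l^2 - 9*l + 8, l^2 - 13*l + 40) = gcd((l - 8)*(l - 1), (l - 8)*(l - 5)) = l - 8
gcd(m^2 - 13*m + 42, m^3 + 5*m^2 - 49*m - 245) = m - 7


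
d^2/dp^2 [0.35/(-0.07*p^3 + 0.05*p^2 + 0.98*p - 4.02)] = ((0.147*p - 0.035)*(0.07*p^3 - 0.05*p^2 - 0.98*p + 4.02) - 0.35*(-0.42*p^2 + 0.2*p + 1.96)*(-0.21*p^2 + 0.1*p + 0.98))/(0.07*p^3 - 0.05*p^2 - 0.98*p + 4.02)^3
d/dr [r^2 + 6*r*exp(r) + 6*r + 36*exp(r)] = 6*r*exp(r) + 2*r + 42*exp(r) + 6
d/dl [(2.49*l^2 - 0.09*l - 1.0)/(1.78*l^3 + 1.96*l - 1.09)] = ((4.98*l - 0.09)*(1.78*l^3 + 1.96*l - 1.09) + (5.34*l^2 + 1.96)*(-2.49*l^2 + 0.09*l + 1.0))/(1.78*l^3 + 1.96*l - 1.09)^2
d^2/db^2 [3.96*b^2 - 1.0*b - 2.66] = 7.92000000000000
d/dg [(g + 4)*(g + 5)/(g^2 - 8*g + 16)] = (-17*g - 76)/(g^3 - 12*g^2 + 48*g - 64)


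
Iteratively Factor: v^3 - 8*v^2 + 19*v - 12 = (v - 1)*(v^2 - 7*v + 12) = (v - 4)*(v - 1)*(v - 3)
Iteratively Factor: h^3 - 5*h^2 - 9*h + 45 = (h - 3)*(h^2 - 2*h - 15) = (h - 5)*(h - 3)*(h + 3)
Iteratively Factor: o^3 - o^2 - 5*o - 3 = (o + 1)*(o^2 - 2*o - 3) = (o - 3)*(o + 1)*(o + 1)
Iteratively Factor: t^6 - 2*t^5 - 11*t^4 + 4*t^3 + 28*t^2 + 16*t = (t)*(t^5 - 2*t^4 - 11*t^3 + 4*t^2 + 28*t + 16) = t*(t + 1)*(t^4 - 3*t^3 - 8*t^2 + 12*t + 16) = t*(t - 4)*(t + 1)*(t^3 + t^2 - 4*t - 4) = t*(t - 4)*(t - 2)*(t + 1)*(t^2 + 3*t + 2) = t*(t - 4)*(t - 2)*(t + 1)*(t + 2)*(t + 1)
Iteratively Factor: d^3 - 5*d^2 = (d)*(d^2 - 5*d) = d^2*(d - 5)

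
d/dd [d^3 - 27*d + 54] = 3*d^2 - 27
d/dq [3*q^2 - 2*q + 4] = 6*q - 2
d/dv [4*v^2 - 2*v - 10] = 8*v - 2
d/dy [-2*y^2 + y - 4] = 1 - 4*y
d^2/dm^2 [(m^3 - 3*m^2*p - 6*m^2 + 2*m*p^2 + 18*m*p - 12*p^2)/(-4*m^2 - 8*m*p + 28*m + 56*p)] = (3*(-m + p + 2)*(m^2 + 2*m*p - 7*m - 14*p)^2 - (2*m + 2*p - 7)^2*(m^3 - 3*m^2*p - 6*m^2 + 2*m*p^2 + 18*m*p - 12*p^2) + (m^2 + 2*m*p - 7*m - 14*p)*(m^3 - 3*m^2*p - 6*m^2 + 2*m*p^2 + 18*m*p - 12*p^2 + (2*m + 2*p - 7)*(3*m^2 - 6*m*p - 12*m + 2*p^2 + 18*p)))/(2*(m^2 + 2*m*p - 7*m - 14*p)^3)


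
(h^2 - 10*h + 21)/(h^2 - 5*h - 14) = (h - 3)/(h + 2)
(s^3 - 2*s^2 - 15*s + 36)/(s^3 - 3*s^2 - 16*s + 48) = (s - 3)/(s - 4)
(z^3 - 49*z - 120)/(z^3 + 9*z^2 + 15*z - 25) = (z^2 - 5*z - 24)/(z^2 + 4*z - 5)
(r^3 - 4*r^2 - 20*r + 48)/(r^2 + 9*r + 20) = (r^2 - 8*r + 12)/(r + 5)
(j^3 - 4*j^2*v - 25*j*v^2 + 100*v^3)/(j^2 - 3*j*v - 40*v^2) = (-j^2 + 9*j*v - 20*v^2)/(-j + 8*v)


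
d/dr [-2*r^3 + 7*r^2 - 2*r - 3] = -6*r^2 + 14*r - 2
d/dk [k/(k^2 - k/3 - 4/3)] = 3*(3*k^2 - k*(6*k - 1) - k - 4)/(-3*k^2 + k + 4)^2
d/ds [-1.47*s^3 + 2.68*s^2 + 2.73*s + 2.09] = -4.41*s^2 + 5.36*s + 2.73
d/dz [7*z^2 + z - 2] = 14*z + 1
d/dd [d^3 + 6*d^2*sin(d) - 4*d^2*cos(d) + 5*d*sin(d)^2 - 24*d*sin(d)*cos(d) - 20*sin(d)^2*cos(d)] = 4*d^2*sin(d) + 6*d^2*cos(d) + 3*d^2 + 12*d*sin(d) + 5*d*sin(2*d) - 8*d*cos(d) - 24*d*cos(2*d) + 5*sin(d) - 12*sin(2*d) - 15*sin(3*d) - 5*cos(2*d)/2 + 5/2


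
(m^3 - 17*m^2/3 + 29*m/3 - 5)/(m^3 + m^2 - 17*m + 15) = (m - 5/3)/(m + 5)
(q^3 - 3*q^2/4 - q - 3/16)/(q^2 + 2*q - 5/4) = (16*q^3 - 12*q^2 - 16*q - 3)/(4*(4*q^2 + 8*q - 5))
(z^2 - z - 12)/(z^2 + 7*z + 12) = (z - 4)/(z + 4)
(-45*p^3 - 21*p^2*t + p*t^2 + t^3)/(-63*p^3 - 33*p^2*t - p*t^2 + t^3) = (5*p - t)/(7*p - t)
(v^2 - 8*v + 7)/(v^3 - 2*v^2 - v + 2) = (v - 7)/(v^2 - v - 2)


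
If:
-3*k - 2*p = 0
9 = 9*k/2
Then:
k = 2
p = -3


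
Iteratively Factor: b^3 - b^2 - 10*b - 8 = (b + 1)*(b^2 - 2*b - 8) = (b + 1)*(b + 2)*(b - 4)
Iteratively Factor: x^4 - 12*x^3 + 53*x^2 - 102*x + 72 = (x - 2)*(x^3 - 10*x^2 + 33*x - 36) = (x - 3)*(x - 2)*(x^2 - 7*x + 12) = (x - 3)^2*(x - 2)*(x - 4)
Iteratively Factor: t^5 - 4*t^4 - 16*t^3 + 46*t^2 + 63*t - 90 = (t + 3)*(t^4 - 7*t^3 + 5*t^2 + 31*t - 30) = (t - 3)*(t + 3)*(t^3 - 4*t^2 - 7*t + 10) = (t - 3)*(t - 1)*(t + 3)*(t^2 - 3*t - 10) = (t - 5)*(t - 3)*(t - 1)*(t + 3)*(t + 2)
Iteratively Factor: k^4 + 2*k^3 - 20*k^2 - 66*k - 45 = (k + 3)*(k^3 - k^2 - 17*k - 15) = (k + 3)^2*(k^2 - 4*k - 5) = (k - 5)*(k + 3)^2*(k + 1)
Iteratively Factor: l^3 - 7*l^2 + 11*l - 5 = (l - 1)*(l^2 - 6*l + 5) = (l - 1)^2*(l - 5)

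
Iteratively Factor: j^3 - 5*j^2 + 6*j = (j - 3)*(j^2 - 2*j) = j*(j - 3)*(j - 2)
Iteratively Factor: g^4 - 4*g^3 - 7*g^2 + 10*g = (g + 2)*(g^3 - 6*g^2 + 5*g) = (g - 1)*(g + 2)*(g^2 - 5*g) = (g - 5)*(g - 1)*(g + 2)*(g)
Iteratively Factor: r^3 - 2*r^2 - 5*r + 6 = (r - 3)*(r^2 + r - 2) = (r - 3)*(r + 2)*(r - 1)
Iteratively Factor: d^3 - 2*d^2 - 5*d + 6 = (d + 2)*(d^2 - 4*d + 3) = (d - 1)*(d + 2)*(d - 3)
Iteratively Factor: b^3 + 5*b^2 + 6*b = (b + 2)*(b^2 + 3*b) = b*(b + 2)*(b + 3)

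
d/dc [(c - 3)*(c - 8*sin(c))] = c + (3 - c)*(8*cos(c) - 1) - 8*sin(c)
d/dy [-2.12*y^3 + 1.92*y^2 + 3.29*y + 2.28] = -6.36*y^2 + 3.84*y + 3.29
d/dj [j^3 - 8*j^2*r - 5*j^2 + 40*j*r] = 3*j^2 - 16*j*r - 10*j + 40*r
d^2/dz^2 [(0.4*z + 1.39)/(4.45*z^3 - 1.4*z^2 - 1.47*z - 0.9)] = (47.526*z^5 + 315.3537*z^4 - 131.754*z^3 - 18.98571*z^2 + 47.54142*z + 1.446102)/(88.121125*z^9 - 83.1705*z^8 - 61.163025*z^7 - 1.26215000000002*z^6 + 53.846415*z^5 + 20.95632*z^4 - 3.476223*z^3 - 9.23643*z^2 - 3.5721*z - 0.729)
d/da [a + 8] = 1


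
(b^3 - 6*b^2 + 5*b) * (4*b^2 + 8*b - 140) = 4*b^5 - 16*b^4 - 168*b^3 + 880*b^2 - 700*b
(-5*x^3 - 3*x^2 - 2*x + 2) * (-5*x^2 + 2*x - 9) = 25*x^5 + 5*x^4 + 49*x^3 + 13*x^2 + 22*x - 18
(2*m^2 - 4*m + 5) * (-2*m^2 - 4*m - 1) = -4*m^4 + 4*m^2 - 16*m - 5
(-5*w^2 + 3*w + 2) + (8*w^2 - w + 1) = 3*w^2 + 2*w + 3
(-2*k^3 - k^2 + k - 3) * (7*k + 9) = -14*k^4 - 25*k^3 - 2*k^2 - 12*k - 27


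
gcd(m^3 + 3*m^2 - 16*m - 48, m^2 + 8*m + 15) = m + 3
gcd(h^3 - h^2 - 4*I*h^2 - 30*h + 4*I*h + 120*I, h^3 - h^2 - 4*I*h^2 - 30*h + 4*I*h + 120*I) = h^3 + h^2*(-1 - 4*I) + h*(-30 + 4*I) + 120*I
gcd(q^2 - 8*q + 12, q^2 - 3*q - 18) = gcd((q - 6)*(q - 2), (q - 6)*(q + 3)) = q - 6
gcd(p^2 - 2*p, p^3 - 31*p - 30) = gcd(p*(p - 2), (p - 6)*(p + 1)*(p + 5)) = 1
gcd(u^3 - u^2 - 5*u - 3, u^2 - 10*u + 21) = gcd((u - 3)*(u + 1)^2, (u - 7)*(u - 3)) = u - 3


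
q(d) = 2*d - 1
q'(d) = 2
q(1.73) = 2.46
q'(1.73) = 2.00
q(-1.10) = -3.20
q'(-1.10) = 2.00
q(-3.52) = -8.04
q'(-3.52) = 2.00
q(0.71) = 0.42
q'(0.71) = 2.00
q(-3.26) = -7.52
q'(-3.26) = 2.00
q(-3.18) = -7.36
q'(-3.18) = 2.00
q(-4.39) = -9.78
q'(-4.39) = 2.00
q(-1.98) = -4.96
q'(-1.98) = 2.00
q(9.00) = 17.00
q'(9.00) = 2.00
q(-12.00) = -25.00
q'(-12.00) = 2.00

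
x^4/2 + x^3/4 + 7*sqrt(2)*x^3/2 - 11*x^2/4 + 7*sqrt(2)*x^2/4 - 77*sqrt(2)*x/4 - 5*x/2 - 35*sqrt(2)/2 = (x/2 + 1)*(x - 5/2)*(x + 1)*(x + 7*sqrt(2))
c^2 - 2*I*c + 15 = (c - 5*I)*(c + 3*I)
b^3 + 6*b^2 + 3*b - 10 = (b - 1)*(b + 2)*(b + 5)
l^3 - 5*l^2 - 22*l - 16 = (l - 8)*(l + 1)*(l + 2)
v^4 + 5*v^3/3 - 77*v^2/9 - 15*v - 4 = (v - 3)*(v + 1/3)*(v + 4/3)*(v + 3)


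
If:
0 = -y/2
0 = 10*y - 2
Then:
No Solution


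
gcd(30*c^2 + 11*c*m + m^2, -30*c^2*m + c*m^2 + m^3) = 6*c + m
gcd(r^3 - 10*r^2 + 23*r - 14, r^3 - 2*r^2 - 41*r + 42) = r^2 - 8*r + 7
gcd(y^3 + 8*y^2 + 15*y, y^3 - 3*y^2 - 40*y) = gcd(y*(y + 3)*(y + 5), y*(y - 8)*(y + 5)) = y^2 + 5*y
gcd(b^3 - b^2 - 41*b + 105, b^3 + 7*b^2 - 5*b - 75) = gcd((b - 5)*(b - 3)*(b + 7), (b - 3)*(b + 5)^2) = b - 3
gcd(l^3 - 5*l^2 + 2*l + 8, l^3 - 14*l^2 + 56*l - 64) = l^2 - 6*l + 8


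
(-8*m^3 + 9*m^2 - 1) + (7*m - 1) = -8*m^3 + 9*m^2 + 7*m - 2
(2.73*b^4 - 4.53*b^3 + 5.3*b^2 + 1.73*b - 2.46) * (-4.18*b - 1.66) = -11.4114*b^5 + 14.4036*b^4 - 14.6342*b^3 - 16.0294*b^2 + 7.411*b + 4.0836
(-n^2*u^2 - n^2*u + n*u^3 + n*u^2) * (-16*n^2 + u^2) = 16*n^4*u^2 + 16*n^4*u - 16*n^3*u^3 - 16*n^3*u^2 - n^2*u^4 - n^2*u^3 + n*u^5 + n*u^4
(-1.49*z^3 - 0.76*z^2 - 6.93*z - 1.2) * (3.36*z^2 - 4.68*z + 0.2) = -5.0064*z^5 + 4.4196*z^4 - 20.026*z^3 + 28.2484*z^2 + 4.23*z - 0.24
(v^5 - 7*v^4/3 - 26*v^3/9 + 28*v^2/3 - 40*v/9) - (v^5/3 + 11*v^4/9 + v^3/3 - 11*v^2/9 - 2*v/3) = 2*v^5/3 - 32*v^4/9 - 29*v^3/9 + 95*v^2/9 - 34*v/9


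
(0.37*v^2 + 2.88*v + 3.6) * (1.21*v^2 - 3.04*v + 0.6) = 0.4477*v^4 + 2.36*v^3 - 4.1772*v^2 - 9.216*v + 2.16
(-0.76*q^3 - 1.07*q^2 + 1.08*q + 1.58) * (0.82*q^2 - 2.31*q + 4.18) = -0.6232*q^5 + 0.8782*q^4 + 0.180500000000001*q^3 - 5.6718*q^2 + 0.8646*q + 6.6044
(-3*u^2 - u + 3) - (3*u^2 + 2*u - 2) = -6*u^2 - 3*u + 5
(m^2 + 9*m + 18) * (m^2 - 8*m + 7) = m^4 + m^3 - 47*m^2 - 81*m + 126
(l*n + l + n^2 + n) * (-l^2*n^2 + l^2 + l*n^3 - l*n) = -l^3*n^3 - l^3*n^2 + l^3*n + l^3 + l*n^5 + l*n^4 - l*n^3 - l*n^2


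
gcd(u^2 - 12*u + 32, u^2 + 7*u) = 1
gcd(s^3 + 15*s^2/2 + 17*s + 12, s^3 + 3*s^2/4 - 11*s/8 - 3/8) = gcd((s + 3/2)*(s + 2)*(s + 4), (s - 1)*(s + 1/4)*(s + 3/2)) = s + 3/2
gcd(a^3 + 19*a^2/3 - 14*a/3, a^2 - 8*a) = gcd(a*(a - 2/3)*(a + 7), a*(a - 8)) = a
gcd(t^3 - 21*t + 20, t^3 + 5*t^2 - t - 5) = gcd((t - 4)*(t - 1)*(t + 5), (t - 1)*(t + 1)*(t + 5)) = t^2 + 4*t - 5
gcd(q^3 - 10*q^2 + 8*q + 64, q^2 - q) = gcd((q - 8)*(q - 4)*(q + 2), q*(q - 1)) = 1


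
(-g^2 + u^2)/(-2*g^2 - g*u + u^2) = (-g + u)/(-2*g + u)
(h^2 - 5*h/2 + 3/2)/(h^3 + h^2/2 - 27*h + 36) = (h - 1)/(h^2 + 2*h - 24)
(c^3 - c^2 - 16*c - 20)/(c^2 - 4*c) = (c^3 - c^2 - 16*c - 20)/(c*(c - 4))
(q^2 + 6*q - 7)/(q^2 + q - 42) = (q - 1)/(q - 6)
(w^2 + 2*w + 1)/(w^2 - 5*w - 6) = (w + 1)/(w - 6)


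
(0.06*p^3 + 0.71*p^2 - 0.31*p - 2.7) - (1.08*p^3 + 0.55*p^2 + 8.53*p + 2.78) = -1.02*p^3 + 0.16*p^2 - 8.84*p - 5.48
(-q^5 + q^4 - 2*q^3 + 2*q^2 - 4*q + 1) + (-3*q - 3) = -q^5 + q^4 - 2*q^3 + 2*q^2 - 7*q - 2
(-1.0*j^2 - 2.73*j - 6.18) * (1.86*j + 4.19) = -1.86*j^3 - 9.2678*j^2 - 22.9335*j - 25.8942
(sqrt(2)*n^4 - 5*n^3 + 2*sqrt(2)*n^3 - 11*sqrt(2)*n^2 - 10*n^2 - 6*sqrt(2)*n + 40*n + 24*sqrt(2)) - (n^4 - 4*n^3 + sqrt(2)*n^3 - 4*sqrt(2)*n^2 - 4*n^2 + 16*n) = -n^4 + sqrt(2)*n^4 - n^3 + sqrt(2)*n^3 - 7*sqrt(2)*n^2 - 6*n^2 - 6*sqrt(2)*n + 24*n + 24*sqrt(2)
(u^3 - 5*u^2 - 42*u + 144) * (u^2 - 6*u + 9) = u^5 - 11*u^4 - 3*u^3 + 351*u^2 - 1242*u + 1296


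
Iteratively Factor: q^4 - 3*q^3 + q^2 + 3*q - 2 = (q + 1)*(q^3 - 4*q^2 + 5*q - 2) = (q - 2)*(q + 1)*(q^2 - 2*q + 1) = (q - 2)*(q - 1)*(q + 1)*(q - 1)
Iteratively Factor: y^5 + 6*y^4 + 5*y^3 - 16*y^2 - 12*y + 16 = (y - 1)*(y^4 + 7*y^3 + 12*y^2 - 4*y - 16) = (y - 1)*(y + 2)*(y^3 + 5*y^2 + 2*y - 8) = (y - 1)*(y + 2)^2*(y^2 + 3*y - 4) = (y - 1)*(y + 2)^2*(y + 4)*(y - 1)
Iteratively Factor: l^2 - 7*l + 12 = (l - 4)*(l - 3)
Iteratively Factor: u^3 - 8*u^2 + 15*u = (u)*(u^2 - 8*u + 15) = u*(u - 5)*(u - 3)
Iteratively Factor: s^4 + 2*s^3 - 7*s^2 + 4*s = (s + 4)*(s^3 - 2*s^2 + s) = s*(s + 4)*(s^2 - 2*s + 1) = s*(s - 1)*(s + 4)*(s - 1)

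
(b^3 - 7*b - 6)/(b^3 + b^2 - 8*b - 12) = (b + 1)/(b + 2)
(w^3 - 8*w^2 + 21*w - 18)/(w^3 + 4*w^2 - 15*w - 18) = (w^2 - 5*w + 6)/(w^2 + 7*w + 6)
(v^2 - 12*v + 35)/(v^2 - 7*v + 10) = (v - 7)/(v - 2)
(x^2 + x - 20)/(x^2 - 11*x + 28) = (x + 5)/(x - 7)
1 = 1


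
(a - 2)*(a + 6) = a^2 + 4*a - 12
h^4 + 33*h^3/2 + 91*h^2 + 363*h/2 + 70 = (h + 1/2)*(h + 4)*(h + 5)*(h + 7)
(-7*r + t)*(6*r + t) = -42*r^2 - r*t + t^2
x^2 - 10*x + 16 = (x - 8)*(x - 2)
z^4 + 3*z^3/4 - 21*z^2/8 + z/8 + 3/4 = (z - 1)*(z - 3/4)*(z + 1/2)*(z + 2)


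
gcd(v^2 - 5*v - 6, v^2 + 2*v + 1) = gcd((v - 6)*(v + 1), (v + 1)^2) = v + 1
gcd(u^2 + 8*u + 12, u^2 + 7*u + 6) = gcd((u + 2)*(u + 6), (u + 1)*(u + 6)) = u + 6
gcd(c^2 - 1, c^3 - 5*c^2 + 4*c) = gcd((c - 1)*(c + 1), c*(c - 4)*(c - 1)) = c - 1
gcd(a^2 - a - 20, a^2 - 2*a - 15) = a - 5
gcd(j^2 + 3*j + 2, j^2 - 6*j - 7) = j + 1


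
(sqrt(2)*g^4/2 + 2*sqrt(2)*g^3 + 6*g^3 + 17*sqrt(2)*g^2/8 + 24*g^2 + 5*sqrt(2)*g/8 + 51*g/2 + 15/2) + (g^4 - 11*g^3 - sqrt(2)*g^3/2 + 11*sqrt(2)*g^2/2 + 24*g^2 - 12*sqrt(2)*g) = sqrt(2)*g^4/2 + g^4 - 5*g^3 + 3*sqrt(2)*g^3/2 + 61*sqrt(2)*g^2/8 + 48*g^2 - 91*sqrt(2)*g/8 + 51*g/2 + 15/2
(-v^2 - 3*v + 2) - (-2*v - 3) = -v^2 - v + 5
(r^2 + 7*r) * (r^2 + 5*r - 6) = r^4 + 12*r^3 + 29*r^2 - 42*r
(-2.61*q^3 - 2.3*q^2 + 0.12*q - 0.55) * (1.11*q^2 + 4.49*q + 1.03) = -2.8971*q^5 - 14.2719*q^4 - 12.8821*q^3 - 2.4407*q^2 - 2.3459*q - 0.5665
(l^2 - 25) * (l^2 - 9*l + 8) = l^4 - 9*l^3 - 17*l^2 + 225*l - 200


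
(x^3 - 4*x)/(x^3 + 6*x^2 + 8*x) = (x - 2)/(x + 4)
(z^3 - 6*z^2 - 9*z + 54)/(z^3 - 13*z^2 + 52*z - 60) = (z^2 - 9)/(z^2 - 7*z + 10)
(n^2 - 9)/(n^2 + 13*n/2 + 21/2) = 2*(n - 3)/(2*n + 7)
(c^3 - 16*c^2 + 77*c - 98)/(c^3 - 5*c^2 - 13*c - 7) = (c^2 - 9*c + 14)/(c^2 + 2*c + 1)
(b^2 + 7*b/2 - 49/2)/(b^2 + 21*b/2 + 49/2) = (2*b - 7)/(2*b + 7)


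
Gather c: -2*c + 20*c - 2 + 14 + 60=18*c + 72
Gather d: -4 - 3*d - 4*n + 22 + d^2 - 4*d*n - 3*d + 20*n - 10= d^2 + d*(-4*n - 6) + 16*n + 8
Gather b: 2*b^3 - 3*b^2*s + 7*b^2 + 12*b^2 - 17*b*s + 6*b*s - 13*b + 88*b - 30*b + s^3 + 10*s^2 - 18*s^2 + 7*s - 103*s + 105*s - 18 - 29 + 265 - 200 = 2*b^3 + b^2*(19 - 3*s) + b*(45 - 11*s) + s^3 - 8*s^2 + 9*s + 18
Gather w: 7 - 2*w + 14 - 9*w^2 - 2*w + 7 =-9*w^2 - 4*w + 28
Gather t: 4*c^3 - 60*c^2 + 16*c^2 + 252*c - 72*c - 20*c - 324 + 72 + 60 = 4*c^3 - 44*c^2 + 160*c - 192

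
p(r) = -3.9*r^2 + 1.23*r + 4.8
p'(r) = 1.23 - 7.8*r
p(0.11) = 4.89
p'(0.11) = 0.37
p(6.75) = -164.59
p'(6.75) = -51.42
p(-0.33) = 3.97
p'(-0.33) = 3.80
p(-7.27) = -210.27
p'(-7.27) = 57.94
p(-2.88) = -31.09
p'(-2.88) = 23.69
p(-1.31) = -3.50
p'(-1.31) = 11.45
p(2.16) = -10.74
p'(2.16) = -15.62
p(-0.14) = 4.55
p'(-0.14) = 2.32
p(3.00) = -26.61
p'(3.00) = -22.17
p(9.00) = -300.03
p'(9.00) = -68.97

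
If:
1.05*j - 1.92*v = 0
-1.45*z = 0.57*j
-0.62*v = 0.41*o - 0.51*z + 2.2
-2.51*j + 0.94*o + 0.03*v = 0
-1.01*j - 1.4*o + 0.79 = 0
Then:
No Solution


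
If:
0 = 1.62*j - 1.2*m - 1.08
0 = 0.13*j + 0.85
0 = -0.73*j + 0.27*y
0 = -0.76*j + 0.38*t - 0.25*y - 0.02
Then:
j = -6.54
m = -9.73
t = -24.65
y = -17.68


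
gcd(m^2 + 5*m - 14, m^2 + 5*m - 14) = m^2 + 5*m - 14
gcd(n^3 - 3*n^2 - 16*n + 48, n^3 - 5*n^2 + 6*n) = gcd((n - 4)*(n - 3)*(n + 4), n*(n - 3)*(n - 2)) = n - 3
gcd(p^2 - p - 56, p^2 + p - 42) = p + 7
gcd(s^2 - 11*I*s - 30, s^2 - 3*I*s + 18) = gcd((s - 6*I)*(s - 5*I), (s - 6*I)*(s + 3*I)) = s - 6*I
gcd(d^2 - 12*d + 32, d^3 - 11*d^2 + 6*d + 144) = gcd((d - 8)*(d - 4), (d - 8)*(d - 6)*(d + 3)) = d - 8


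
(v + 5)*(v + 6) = v^2 + 11*v + 30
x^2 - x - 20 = (x - 5)*(x + 4)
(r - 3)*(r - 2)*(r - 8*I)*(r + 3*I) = r^4 - 5*r^3 - 5*I*r^3 + 30*r^2 + 25*I*r^2 - 120*r - 30*I*r + 144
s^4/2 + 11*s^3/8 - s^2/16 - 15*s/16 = s*(s/2 + 1/2)*(s - 3/4)*(s + 5/2)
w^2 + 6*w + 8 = (w + 2)*(w + 4)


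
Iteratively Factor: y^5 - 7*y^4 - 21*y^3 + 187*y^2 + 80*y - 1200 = (y - 5)*(y^4 - 2*y^3 - 31*y^2 + 32*y + 240) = (y - 5)^2*(y^3 + 3*y^2 - 16*y - 48) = (y - 5)^2*(y - 4)*(y^2 + 7*y + 12) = (y - 5)^2*(y - 4)*(y + 4)*(y + 3)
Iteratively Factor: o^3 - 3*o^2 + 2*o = (o - 2)*(o^2 - o) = o*(o - 2)*(o - 1)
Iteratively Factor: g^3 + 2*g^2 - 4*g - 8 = (g + 2)*(g^2 - 4) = (g - 2)*(g + 2)*(g + 2)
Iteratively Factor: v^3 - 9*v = (v - 3)*(v^2 + 3*v) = (v - 3)*(v + 3)*(v)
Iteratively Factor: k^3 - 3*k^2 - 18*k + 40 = (k - 2)*(k^2 - k - 20) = (k - 5)*(k - 2)*(k + 4)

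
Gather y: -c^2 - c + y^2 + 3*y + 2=-c^2 - c + y^2 + 3*y + 2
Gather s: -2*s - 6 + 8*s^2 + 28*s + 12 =8*s^2 + 26*s + 6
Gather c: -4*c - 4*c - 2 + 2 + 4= 4 - 8*c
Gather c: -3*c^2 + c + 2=-3*c^2 + c + 2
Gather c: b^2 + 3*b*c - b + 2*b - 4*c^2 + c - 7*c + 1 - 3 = b^2 + b - 4*c^2 + c*(3*b - 6) - 2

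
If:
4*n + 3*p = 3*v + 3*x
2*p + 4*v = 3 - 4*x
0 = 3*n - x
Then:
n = x/3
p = 1/2 - 8*x/27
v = 1/2 - 23*x/27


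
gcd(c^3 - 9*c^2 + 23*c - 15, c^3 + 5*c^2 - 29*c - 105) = c - 5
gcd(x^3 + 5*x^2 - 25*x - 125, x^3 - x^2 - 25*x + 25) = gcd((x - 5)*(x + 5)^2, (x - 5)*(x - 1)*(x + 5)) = x^2 - 25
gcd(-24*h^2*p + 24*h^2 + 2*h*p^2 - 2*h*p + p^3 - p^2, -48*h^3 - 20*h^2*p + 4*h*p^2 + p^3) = -24*h^2 + 2*h*p + p^2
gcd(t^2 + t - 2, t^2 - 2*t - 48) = 1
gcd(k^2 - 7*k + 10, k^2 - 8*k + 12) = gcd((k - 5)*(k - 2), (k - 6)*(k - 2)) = k - 2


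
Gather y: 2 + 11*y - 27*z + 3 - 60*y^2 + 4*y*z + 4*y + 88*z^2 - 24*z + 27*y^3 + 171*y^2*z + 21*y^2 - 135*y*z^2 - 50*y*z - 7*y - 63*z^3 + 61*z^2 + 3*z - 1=27*y^3 + y^2*(171*z - 39) + y*(-135*z^2 - 46*z + 8) - 63*z^3 + 149*z^2 - 48*z + 4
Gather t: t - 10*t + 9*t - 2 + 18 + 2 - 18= 0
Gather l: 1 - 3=-2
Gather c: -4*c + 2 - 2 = -4*c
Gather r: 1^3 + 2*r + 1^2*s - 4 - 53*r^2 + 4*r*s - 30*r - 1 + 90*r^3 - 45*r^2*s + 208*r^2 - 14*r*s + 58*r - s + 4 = 90*r^3 + r^2*(155 - 45*s) + r*(30 - 10*s)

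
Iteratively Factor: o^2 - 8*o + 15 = (o - 5)*(o - 3)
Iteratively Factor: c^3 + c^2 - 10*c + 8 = (c + 4)*(c^2 - 3*c + 2) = (c - 2)*(c + 4)*(c - 1)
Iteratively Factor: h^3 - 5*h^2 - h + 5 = (h + 1)*(h^2 - 6*h + 5) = (h - 5)*(h + 1)*(h - 1)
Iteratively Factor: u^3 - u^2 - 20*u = (u)*(u^2 - u - 20) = u*(u - 5)*(u + 4)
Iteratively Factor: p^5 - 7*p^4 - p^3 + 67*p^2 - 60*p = (p - 1)*(p^4 - 6*p^3 - 7*p^2 + 60*p) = (p - 1)*(p + 3)*(p^3 - 9*p^2 + 20*p) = (p - 4)*(p - 1)*(p + 3)*(p^2 - 5*p) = p*(p - 4)*(p - 1)*(p + 3)*(p - 5)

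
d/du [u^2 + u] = 2*u + 1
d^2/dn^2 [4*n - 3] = 0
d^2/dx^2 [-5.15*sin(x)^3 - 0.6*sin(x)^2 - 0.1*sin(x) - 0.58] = 3.9625*sin(x) - 11.5875*sin(3*x) - 1.2*cos(2*x)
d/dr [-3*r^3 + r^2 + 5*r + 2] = -9*r^2 + 2*r + 5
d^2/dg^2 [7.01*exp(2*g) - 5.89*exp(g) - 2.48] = (28.04*exp(g) - 5.89)*exp(g)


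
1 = 1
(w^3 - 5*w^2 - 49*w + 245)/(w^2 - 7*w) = w + 2 - 35/w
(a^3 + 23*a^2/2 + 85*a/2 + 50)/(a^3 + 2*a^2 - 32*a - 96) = (2*a^2 + 15*a + 25)/(2*(a^2 - 2*a - 24))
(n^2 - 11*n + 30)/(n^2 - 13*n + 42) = (n - 5)/(n - 7)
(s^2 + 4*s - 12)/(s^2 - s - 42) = (s - 2)/(s - 7)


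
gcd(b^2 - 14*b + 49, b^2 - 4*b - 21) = b - 7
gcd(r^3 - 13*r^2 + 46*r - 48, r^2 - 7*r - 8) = r - 8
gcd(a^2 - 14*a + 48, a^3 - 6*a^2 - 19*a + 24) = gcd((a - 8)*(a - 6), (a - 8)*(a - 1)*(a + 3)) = a - 8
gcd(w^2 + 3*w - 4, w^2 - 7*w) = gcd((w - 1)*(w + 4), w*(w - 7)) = 1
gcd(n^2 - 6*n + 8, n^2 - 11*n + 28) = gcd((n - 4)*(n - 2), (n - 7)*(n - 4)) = n - 4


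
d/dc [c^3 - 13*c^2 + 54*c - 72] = 3*c^2 - 26*c + 54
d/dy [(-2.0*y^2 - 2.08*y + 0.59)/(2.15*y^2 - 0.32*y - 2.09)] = (5.112*y^2 + 5.823*y + 4.536)/(4.6225*y^4 - 1.376*y^3 - 8.8846*y^2 + 1.3376*y + 4.3681)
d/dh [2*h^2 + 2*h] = 4*h + 2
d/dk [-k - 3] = -1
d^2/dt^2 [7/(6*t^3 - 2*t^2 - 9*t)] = 14*(2*t*(1 - 9*t)*(-6*t^2 + 2*t + 9) - (-18*t^2 + 4*t + 9)^2)/(t^3*(-6*t^2 + 2*t + 9)^3)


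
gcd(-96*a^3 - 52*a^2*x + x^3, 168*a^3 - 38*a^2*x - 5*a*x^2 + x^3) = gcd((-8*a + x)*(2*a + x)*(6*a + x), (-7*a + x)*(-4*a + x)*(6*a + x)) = 6*a + x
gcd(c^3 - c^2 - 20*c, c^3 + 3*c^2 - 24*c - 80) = c^2 - c - 20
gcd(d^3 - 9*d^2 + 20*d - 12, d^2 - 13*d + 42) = d - 6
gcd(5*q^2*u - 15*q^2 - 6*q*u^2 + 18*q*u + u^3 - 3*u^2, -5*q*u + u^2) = 5*q - u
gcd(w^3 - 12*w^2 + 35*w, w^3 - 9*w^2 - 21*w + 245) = w - 7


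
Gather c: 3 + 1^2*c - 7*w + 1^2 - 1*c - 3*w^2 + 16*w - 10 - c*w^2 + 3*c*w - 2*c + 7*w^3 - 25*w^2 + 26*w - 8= c*(-w^2 + 3*w - 2) + 7*w^3 - 28*w^2 + 35*w - 14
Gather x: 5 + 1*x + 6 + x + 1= 2*x + 12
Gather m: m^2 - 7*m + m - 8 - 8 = m^2 - 6*m - 16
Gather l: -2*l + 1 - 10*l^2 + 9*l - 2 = -10*l^2 + 7*l - 1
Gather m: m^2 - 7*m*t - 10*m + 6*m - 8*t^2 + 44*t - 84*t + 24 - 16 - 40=m^2 + m*(-7*t - 4) - 8*t^2 - 40*t - 32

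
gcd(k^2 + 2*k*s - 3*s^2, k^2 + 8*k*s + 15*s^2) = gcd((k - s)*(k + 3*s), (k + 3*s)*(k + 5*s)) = k + 3*s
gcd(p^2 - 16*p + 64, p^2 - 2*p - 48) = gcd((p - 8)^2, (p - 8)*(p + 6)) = p - 8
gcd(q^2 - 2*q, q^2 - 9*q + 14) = q - 2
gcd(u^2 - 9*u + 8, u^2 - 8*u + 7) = u - 1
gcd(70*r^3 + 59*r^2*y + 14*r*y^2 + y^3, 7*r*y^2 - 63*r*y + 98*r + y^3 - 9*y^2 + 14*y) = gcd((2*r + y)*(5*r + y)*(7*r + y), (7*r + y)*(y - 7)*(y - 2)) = 7*r + y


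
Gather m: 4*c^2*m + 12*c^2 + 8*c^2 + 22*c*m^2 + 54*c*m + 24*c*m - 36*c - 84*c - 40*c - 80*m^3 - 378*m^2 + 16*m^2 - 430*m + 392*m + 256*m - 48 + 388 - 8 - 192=20*c^2 - 160*c - 80*m^3 + m^2*(22*c - 362) + m*(4*c^2 + 78*c + 218) + 140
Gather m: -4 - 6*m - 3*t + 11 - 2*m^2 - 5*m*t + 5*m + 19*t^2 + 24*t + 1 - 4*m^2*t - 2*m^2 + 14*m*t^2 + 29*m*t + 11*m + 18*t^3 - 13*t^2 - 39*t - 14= m^2*(-4*t - 4) + m*(14*t^2 + 24*t + 10) + 18*t^3 + 6*t^2 - 18*t - 6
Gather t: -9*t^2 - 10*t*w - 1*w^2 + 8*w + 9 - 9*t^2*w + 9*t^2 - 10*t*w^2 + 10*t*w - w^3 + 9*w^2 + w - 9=-9*t^2*w - 10*t*w^2 - w^3 + 8*w^2 + 9*w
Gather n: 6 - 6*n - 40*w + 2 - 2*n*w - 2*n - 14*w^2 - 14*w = n*(-2*w - 8) - 14*w^2 - 54*w + 8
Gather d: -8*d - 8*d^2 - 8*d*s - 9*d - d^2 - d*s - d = -9*d^2 + d*(-9*s - 18)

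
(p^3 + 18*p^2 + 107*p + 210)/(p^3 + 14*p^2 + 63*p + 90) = (p + 7)/(p + 3)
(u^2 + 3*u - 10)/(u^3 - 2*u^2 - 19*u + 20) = (u^2 + 3*u - 10)/(u^3 - 2*u^2 - 19*u + 20)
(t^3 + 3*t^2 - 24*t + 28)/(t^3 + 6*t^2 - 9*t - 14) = (t - 2)/(t + 1)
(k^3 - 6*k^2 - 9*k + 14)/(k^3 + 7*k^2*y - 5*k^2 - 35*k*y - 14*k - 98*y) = (k - 1)/(k + 7*y)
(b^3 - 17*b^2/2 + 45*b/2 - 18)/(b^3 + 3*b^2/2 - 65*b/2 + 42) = (b - 3)/(b + 7)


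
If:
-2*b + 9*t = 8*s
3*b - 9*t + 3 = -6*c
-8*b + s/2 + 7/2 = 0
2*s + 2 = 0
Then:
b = 3/8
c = -91/48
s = -1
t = -29/36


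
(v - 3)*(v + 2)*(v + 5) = v^3 + 4*v^2 - 11*v - 30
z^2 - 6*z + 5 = (z - 5)*(z - 1)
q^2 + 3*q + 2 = (q + 1)*(q + 2)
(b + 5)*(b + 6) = b^2 + 11*b + 30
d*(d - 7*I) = d^2 - 7*I*d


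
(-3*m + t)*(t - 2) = -3*m*t + 6*m + t^2 - 2*t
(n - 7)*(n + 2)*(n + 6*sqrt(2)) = n^3 - 5*n^2 + 6*sqrt(2)*n^2 - 30*sqrt(2)*n - 14*n - 84*sqrt(2)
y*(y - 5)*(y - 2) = y^3 - 7*y^2 + 10*y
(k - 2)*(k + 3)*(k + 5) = k^3 + 6*k^2 - k - 30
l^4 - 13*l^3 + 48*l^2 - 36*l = l*(l - 6)^2*(l - 1)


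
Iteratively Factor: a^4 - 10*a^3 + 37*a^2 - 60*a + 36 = (a - 2)*(a^3 - 8*a^2 + 21*a - 18) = (a - 3)*(a - 2)*(a^2 - 5*a + 6) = (a - 3)*(a - 2)^2*(a - 3)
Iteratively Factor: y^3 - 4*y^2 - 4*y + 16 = (y + 2)*(y^2 - 6*y + 8) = (y - 2)*(y + 2)*(y - 4)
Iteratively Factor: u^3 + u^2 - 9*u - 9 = (u + 1)*(u^2 - 9) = (u - 3)*(u + 1)*(u + 3)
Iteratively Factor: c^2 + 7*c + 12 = (c + 3)*(c + 4)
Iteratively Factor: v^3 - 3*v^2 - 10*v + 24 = (v - 4)*(v^2 + v - 6) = (v - 4)*(v + 3)*(v - 2)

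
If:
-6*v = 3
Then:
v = -1/2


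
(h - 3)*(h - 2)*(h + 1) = h^3 - 4*h^2 + h + 6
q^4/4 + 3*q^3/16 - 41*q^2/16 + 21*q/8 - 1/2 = (q/4 + 1)*(q - 2)*(q - 1)*(q - 1/4)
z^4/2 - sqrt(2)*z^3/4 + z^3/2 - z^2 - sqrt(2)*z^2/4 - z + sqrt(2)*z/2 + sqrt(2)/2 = (z/2 + 1/2)*(z - sqrt(2))*(z - sqrt(2)/2)*(z + sqrt(2))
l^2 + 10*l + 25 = (l + 5)^2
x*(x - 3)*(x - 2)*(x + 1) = x^4 - 4*x^3 + x^2 + 6*x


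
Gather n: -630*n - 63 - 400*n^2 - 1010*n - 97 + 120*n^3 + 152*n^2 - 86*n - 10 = 120*n^3 - 248*n^2 - 1726*n - 170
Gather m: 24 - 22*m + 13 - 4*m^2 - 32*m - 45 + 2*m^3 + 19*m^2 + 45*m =2*m^3 + 15*m^2 - 9*m - 8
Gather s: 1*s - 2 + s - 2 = 2*s - 4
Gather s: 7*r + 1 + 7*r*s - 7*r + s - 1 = s*(7*r + 1)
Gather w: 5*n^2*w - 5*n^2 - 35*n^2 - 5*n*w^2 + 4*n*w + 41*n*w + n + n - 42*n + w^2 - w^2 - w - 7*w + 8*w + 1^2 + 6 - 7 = -40*n^2 - 5*n*w^2 - 40*n + w*(5*n^2 + 45*n)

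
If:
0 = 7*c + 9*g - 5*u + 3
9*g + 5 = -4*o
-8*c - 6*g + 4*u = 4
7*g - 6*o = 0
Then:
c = -209/246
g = -15/41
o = -35/82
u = -307/246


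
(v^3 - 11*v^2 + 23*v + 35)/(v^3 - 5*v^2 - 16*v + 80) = (v^2 - 6*v - 7)/(v^2 - 16)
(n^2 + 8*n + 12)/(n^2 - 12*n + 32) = (n^2 + 8*n + 12)/(n^2 - 12*n + 32)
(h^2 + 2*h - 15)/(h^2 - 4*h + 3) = (h + 5)/(h - 1)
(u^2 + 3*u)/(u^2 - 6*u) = (u + 3)/(u - 6)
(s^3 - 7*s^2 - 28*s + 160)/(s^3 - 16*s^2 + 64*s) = (s^2 + s - 20)/(s*(s - 8))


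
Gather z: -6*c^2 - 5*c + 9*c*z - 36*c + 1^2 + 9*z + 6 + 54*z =-6*c^2 - 41*c + z*(9*c + 63) + 7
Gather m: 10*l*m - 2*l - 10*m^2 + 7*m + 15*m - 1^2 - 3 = -2*l - 10*m^2 + m*(10*l + 22) - 4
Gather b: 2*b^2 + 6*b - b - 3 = 2*b^2 + 5*b - 3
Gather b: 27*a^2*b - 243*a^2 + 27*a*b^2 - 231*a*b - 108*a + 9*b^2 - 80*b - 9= -243*a^2 - 108*a + b^2*(27*a + 9) + b*(27*a^2 - 231*a - 80) - 9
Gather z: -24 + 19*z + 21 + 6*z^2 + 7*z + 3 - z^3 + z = -z^3 + 6*z^2 + 27*z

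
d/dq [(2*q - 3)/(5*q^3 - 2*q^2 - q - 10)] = (10*q^3 - 4*q^2 - 2*q + (2*q - 3)*(-15*q^2 + 4*q + 1) - 20)/(-5*q^3 + 2*q^2 + q + 10)^2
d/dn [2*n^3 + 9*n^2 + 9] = 6*n*(n + 3)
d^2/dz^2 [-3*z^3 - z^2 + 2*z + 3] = -18*z - 2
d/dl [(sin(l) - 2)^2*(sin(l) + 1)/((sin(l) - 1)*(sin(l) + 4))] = (sin(l)^4 + 6*sin(l)^3 - 21*sin(l)^2 + 16*sin(l) - 12)*cos(l)/((sin(l) - 1)^2*(sin(l) + 4)^2)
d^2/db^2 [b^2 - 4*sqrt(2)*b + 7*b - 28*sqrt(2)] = 2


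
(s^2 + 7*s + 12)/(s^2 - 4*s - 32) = (s + 3)/(s - 8)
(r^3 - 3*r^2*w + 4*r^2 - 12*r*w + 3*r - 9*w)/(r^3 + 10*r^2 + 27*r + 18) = (r - 3*w)/(r + 6)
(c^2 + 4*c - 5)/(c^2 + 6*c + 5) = (c - 1)/(c + 1)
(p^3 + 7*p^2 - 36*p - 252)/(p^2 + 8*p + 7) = (p^2 - 36)/(p + 1)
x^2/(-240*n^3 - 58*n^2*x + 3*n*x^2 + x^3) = x^2/(-240*n^3 - 58*n^2*x + 3*n*x^2 + x^3)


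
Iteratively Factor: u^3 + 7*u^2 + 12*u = (u)*(u^2 + 7*u + 12) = u*(u + 4)*(u + 3)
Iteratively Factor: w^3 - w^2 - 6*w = (w - 3)*(w^2 + 2*w) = w*(w - 3)*(w + 2)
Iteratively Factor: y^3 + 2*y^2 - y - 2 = (y - 1)*(y^2 + 3*y + 2) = (y - 1)*(y + 1)*(y + 2)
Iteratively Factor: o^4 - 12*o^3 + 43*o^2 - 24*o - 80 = (o + 1)*(o^3 - 13*o^2 + 56*o - 80) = (o - 5)*(o + 1)*(o^2 - 8*o + 16) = (o - 5)*(o - 4)*(o + 1)*(o - 4)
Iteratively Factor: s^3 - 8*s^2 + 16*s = (s - 4)*(s^2 - 4*s) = (s - 4)^2*(s)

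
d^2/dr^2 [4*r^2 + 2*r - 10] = 8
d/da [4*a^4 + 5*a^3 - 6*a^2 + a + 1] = 16*a^3 + 15*a^2 - 12*a + 1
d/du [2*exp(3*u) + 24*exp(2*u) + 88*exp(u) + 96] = (6*exp(2*u) + 48*exp(u) + 88)*exp(u)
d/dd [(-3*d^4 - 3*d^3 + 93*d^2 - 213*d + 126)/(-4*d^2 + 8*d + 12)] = 3*(2*d^3 + 7*d^2 + 8*d - 33)/(4*(d^2 + 2*d + 1))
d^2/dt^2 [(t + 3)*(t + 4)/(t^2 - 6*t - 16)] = 2*(13*t^3 + 84*t^2 + 120*t + 208)/(t^6 - 18*t^5 + 60*t^4 + 360*t^3 - 960*t^2 - 4608*t - 4096)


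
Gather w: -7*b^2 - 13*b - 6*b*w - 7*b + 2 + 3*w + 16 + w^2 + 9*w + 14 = -7*b^2 - 20*b + w^2 + w*(12 - 6*b) + 32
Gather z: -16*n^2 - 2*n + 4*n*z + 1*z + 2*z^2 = -16*n^2 - 2*n + 2*z^2 + z*(4*n + 1)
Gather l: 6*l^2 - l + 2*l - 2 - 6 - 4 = 6*l^2 + l - 12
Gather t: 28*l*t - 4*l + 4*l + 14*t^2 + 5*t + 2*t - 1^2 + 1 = 14*t^2 + t*(28*l + 7)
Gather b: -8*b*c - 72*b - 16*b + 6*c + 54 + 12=b*(-8*c - 88) + 6*c + 66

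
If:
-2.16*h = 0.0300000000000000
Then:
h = -0.01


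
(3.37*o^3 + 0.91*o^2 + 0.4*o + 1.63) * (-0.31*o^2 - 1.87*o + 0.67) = -1.0447*o^5 - 6.584*o^4 + 0.4322*o^3 - 0.6436*o^2 - 2.7801*o + 1.0921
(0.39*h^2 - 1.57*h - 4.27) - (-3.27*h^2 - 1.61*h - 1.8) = 3.66*h^2 + 0.04*h - 2.47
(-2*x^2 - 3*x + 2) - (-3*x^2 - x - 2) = x^2 - 2*x + 4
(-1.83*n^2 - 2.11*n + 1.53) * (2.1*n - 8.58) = -3.843*n^3 + 11.2704*n^2 + 21.3168*n - 13.1274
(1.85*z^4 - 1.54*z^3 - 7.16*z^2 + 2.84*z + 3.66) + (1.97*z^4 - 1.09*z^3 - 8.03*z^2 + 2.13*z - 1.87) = 3.82*z^4 - 2.63*z^3 - 15.19*z^2 + 4.97*z + 1.79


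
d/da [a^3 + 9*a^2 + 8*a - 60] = 3*a^2 + 18*a + 8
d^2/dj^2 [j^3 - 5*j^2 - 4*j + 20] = 6*j - 10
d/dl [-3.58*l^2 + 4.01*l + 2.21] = 4.01 - 7.16*l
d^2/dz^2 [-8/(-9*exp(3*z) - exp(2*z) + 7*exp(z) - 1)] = 8*((-81*exp(2*z) - 4*exp(z) + 7)*(9*exp(3*z) + exp(2*z) - 7*exp(z) + 1) + 2*(27*exp(2*z) + 2*exp(z) - 7)^2*exp(z))*exp(z)/(9*exp(3*z) + exp(2*z) - 7*exp(z) + 1)^3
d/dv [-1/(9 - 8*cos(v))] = 8*sin(v)/(8*cos(v) - 9)^2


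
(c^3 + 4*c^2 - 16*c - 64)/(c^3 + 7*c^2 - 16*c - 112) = (c + 4)/(c + 7)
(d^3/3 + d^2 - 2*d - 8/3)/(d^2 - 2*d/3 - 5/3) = (d^2 + 2*d - 8)/(3*d - 5)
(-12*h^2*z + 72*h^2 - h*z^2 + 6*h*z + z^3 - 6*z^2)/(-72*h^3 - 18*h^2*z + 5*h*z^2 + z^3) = (z - 6)/(6*h + z)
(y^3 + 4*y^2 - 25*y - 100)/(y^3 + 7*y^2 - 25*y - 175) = (y + 4)/(y + 7)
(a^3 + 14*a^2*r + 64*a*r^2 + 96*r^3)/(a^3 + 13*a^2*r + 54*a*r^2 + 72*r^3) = (a + 4*r)/(a + 3*r)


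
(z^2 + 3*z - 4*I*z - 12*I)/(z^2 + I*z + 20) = (z + 3)/(z + 5*I)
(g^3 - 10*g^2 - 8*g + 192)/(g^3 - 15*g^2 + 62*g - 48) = (g + 4)/(g - 1)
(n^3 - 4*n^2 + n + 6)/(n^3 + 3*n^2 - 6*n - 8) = (n - 3)/(n + 4)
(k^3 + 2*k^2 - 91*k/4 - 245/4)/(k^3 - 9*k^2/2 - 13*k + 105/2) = (k + 7/2)/(k - 3)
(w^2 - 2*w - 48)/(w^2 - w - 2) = (-w^2 + 2*w + 48)/(-w^2 + w + 2)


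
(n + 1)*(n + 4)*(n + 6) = n^3 + 11*n^2 + 34*n + 24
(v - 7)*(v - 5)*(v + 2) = v^3 - 10*v^2 + 11*v + 70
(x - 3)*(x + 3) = x^2 - 9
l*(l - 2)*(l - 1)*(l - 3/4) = l^4 - 15*l^3/4 + 17*l^2/4 - 3*l/2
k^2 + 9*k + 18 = (k + 3)*(k + 6)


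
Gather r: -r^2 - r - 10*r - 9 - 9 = -r^2 - 11*r - 18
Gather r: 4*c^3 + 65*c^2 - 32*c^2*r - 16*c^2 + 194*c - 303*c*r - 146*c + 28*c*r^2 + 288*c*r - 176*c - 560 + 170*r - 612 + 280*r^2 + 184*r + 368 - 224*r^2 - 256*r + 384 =4*c^3 + 49*c^2 - 128*c + r^2*(28*c + 56) + r*(-32*c^2 - 15*c + 98) - 420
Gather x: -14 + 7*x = 7*x - 14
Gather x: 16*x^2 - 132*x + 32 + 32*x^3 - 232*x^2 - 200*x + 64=32*x^3 - 216*x^2 - 332*x + 96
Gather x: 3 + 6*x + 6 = 6*x + 9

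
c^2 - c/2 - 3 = (c - 2)*(c + 3/2)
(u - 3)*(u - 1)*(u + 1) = u^3 - 3*u^2 - u + 3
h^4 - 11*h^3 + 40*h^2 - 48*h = h*(h - 4)^2*(h - 3)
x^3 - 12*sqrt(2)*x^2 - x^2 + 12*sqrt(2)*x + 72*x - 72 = (x - 1)*(x - 6*sqrt(2))^2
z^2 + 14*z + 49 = (z + 7)^2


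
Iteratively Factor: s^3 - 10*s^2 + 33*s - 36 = (s - 4)*(s^2 - 6*s + 9) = (s - 4)*(s - 3)*(s - 3)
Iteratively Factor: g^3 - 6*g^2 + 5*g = (g)*(g^2 - 6*g + 5) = g*(g - 1)*(g - 5)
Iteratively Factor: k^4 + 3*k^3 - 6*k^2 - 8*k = (k + 4)*(k^3 - k^2 - 2*k) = k*(k + 4)*(k^2 - k - 2) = k*(k - 2)*(k + 4)*(k + 1)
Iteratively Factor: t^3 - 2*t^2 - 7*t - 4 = (t + 1)*(t^2 - 3*t - 4) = (t - 4)*(t + 1)*(t + 1)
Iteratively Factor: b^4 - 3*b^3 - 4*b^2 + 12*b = (b - 3)*(b^3 - 4*b) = b*(b - 3)*(b^2 - 4) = b*(b - 3)*(b + 2)*(b - 2)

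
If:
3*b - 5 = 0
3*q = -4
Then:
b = 5/3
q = -4/3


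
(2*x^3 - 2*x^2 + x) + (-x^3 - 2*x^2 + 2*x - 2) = x^3 - 4*x^2 + 3*x - 2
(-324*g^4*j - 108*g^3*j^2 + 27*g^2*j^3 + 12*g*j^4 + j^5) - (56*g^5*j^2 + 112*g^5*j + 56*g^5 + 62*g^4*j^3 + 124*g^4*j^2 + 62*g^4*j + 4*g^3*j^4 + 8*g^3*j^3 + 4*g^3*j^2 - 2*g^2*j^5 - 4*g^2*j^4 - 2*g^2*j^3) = -56*g^5*j^2 - 112*g^5*j - 56*g^5 - 62*g^4*j^3 - 124*g^4*j^2 - 386*g^4*j - 4*g^3*j^4 - 8*g^3*j^3 - 112*g^3*j^2 + 2*g^2*j^5 + 4*g^2*j^4 + 29*g^2*j^3 + 12*g*j^4 + j^5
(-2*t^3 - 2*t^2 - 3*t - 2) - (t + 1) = -2*t^3 - 2*t^2 - 4*t - 3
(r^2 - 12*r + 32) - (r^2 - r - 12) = 44 - 11*r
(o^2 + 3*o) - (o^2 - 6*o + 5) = 9*o - 5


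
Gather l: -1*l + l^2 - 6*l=l^2 - 7*l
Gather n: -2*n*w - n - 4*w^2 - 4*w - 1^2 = n*(-2*w - 1) - 4*w^2 - 4*w - 1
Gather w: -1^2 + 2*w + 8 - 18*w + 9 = 16 - 16*w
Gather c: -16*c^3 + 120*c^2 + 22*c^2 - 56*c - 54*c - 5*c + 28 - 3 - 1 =-16*c^3 + 142*c^2 - 115*c + 24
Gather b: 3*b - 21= 3*b - 21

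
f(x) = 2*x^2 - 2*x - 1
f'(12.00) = 46.00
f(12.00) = 263.00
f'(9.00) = 34.00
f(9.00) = 143.00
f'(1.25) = 3.00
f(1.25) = -0.38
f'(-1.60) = -8.40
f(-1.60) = 7.32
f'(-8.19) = -34.76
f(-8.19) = 149.53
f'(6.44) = 23.76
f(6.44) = 69.07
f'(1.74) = 4.96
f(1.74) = 1.58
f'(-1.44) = -7.76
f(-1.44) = 6.03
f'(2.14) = 6.56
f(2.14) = 3.88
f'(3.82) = 13.28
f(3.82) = 20.54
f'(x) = 4*x - 2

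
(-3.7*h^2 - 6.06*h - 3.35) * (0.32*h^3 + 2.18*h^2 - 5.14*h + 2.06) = -1.184*h^5 - 10.0052*h^4 + 4.7352*h^3 + 16.2234*h^2 + 4.7354*h - 6.901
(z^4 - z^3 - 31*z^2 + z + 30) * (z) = z^5 - z^4 - 31*z^3 + z^2 + 30*z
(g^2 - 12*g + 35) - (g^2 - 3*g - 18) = 53 - 9*g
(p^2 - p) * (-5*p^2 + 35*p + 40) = -5*p^4 + 40*p^3 + 5*p^2 - 40*p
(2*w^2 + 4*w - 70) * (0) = 0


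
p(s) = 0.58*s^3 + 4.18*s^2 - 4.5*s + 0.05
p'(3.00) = 36.24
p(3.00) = 39.83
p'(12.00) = 346.38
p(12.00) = 1550.21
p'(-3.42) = -12.74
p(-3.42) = 41.13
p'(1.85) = 16.92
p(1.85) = 9.70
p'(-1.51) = -13.16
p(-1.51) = 14.38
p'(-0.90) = -10.61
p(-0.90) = 7.06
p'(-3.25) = -13.29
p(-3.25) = 38.92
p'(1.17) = 7.66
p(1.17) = 1.44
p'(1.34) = 9.83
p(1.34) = 2.92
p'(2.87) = 33.83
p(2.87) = 35.28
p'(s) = 1.74*s^2 + 8.36*s - 4.5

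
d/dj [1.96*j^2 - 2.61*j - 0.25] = 3.92*j - 2.61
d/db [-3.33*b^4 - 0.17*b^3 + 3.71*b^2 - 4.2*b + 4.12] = -13.32*b^3 - 0.51*b^2 + 7.42*b - 4.2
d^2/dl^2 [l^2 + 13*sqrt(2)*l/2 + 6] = 2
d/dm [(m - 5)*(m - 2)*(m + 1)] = 3*m^2 - 12*m + 3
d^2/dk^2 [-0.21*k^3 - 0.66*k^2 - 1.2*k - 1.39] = -1.26*k - 1.32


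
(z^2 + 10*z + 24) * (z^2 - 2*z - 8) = z^4 + 8*z^3 - 4*z^2 - 128*z - 192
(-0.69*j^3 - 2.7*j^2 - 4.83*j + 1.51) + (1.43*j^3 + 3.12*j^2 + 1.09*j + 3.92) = 0.74*j^3 + 0.42*j^2 - 3.74*j + 5.43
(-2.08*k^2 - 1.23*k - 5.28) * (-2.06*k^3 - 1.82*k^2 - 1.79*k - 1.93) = 4.2848*k^5 + 6.3194*k^4 + 16.8386*k^3 + 15.8257*k^2 + 11.8251*k + 10.1904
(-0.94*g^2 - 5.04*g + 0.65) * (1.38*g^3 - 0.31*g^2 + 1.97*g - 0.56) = -1.2972*g^5 - 6.6638*g^4 + 0.6076*g^3 - 9.6039*g^2 + 4.1029*g - 0.364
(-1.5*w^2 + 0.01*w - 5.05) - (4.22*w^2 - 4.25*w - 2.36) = -5.72*w^2 + 4.26*w - 2.69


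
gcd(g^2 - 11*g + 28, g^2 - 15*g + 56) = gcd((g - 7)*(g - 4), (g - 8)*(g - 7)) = g - 7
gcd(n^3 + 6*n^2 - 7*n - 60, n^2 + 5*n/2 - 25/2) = n + 5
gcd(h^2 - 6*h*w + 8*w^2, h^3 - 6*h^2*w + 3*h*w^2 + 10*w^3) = -h + 2*w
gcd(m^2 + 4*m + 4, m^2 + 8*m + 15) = 1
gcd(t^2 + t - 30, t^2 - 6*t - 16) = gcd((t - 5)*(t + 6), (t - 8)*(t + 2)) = 1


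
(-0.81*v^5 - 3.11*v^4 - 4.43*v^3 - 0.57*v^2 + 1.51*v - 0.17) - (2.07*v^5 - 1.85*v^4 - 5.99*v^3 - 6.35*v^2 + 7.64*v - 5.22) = -2.88*v^5 - 1.26*v^4 + 1.56*v^3 + 5.78*v^2 - 6.13*v + 5.05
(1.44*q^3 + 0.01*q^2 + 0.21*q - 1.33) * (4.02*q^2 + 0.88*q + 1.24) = 5.7888*q^5 + 1.3074*q^4 + 2.6386*q^3 - 5.1494*q^2 - 0.91*q - 1.6492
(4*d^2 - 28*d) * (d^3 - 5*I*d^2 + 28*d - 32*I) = 4*d^5 - 28*d^4 - 20*I*d^4 + 112*d^3 + 140*I*d^3 - 784*d^2 - 128*I*d^2 + 896*I*d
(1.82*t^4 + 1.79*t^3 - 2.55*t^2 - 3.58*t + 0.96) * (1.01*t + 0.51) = 1.8382*t^5 + 2.7361*t^4 - 1.6626*t^3 - 4.9163*t^2 - 0.8562*t + 0.4896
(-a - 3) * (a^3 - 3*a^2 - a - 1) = -a^4 + 10*a^2 + 4*a + 3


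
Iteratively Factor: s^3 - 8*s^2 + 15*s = (s)*(s^2 - 8*s + 15) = s*(s - 5)*(s - 3)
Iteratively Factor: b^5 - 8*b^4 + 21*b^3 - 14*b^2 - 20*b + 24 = (b + 1)*(b^4 - 9*b^3 + 30*b^2 - 44*b + 24) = (b - 2)*(b + 1)*(b^3 - 7*b^2 + 16*b - 12) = (b - 2)^2*(b + 1)*(b^2 - 5*b + 6) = (b - 3)*(b - 2)^2*(b + 1)*(b - 2)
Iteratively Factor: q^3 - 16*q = (q)*(q^2 - 16) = q*(q - 4)*(q + 4)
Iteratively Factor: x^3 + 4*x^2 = (x)*(x^2 + 4*x) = x^2*(x + 4)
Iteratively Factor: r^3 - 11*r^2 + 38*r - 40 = (r - 2)*(r^2 - 9*r + 20) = (r - 4)*(r - 2)*(r - 5)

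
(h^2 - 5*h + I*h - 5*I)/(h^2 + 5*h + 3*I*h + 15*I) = (h^2 + h*(-5 + I) - 5*I)/(h^2 + h*(5 + 3*I) + 15*I)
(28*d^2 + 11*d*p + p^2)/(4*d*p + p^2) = (7*d + p)/p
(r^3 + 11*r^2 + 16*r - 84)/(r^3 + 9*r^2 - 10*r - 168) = (r - 2)/(r - 4)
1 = 1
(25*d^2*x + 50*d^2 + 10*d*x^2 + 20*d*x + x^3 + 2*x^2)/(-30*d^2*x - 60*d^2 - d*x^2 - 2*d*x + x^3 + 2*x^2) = (5*d + x)/(-6*d + x)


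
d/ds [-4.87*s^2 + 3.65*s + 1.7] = 3.65 - 9.74*s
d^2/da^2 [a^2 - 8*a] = 2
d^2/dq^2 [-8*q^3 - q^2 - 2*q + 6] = -48*q - 2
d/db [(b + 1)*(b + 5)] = 2*b + 6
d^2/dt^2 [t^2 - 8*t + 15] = 2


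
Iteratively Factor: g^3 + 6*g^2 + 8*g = (g + 2)*(g^2 + 4*g) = (g + 2)*(g + 4)*(g)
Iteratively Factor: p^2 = (p)*(p)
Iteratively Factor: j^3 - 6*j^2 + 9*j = (j)*(j^2 - 6*j + 9) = j*(j - 3)*(j - 3)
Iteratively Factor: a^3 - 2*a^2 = (a)*(a^2 - 2*a) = a^2*(a - 2)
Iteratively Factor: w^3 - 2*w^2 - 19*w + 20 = (w - 5)*(w^2 + 3*w - 4) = (w - 5)*(w - 1)*(w + 4)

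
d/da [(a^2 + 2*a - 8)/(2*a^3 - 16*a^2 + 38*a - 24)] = (-a^4 - 4*a^3 + 59*a^2 - 152*a + 128)/(2*(a^6 - 16*a^5 + 102*a^4 - 328*a^3 + 553*a^2 - 456*a + 144))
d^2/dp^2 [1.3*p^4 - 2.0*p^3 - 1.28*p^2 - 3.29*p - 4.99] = 15.6*p^2 - 12.0*p - 2.56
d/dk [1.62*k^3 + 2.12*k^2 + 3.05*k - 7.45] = 4.86*k^2 + 4.24*k + 3.05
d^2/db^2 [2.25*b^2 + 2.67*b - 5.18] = 4.50000000000000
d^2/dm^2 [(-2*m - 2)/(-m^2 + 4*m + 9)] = 4*(3*(1 - m)*(-m^2 + 4*m + 9) - 4*(m - 2)^2*(m + 1))/(-m^2 + 4*m + 9)^3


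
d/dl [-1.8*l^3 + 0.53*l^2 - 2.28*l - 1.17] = -5.4*l^2 + 1.06*l - 2.28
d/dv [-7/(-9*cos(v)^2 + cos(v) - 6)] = 7*(18*cos(v) - 1)*sin(v)/(9*sin(v)^2 + cos(v) - 15)^2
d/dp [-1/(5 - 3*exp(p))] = -3*exp(p)/(3*exp(p) - 5)^2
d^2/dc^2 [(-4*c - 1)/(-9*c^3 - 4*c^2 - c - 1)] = 2*((4*c + 1)*(27*c^2 + 8*c + 1)^2 - (108*c^2 + 32*c + (4*c + 1)*(27*c + 4) + 4)*(9*c^3 + 4*c^2 + c + 1))/(9*c^3 + 4*c^2 + c + 1)^3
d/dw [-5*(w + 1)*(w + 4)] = -10*w - 25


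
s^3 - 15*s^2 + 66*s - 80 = (s - 8)*(s - 5)*(s - 2)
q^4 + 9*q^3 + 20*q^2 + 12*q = q*(q + 1)*(q + 2)*(q + 6)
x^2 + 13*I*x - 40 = (x + 5*I)*(x + 8*I)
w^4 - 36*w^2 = w^2*(w - 6)*(w + 6)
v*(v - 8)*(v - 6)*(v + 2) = v^4 - 12*v^3 + 20*v^2 + 96*v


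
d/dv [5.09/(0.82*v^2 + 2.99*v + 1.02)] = (-8.3476*v - 15.2191)/(0.82*v^2 + 2.99*v + 1.02)^2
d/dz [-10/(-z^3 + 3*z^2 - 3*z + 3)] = 30*(-z^2 + 2*z - 1)/(z^3 - 3*z^2 + 3*z - 3)^2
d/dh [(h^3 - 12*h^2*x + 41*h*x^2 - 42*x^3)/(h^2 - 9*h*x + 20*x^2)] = (h^4 - 18*h^3*x + 127*h^2*x^2 - 396*h*x^3 + 442*x^4)/(h^4 - 18*h^3*x + 121*h^2*x^2 - 360*h*x^3 + 400*x^4)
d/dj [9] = 0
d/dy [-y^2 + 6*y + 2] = 6 - 2*y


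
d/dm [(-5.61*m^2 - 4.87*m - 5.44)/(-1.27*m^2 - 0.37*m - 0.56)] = (-4.1092*m^2 - 7.5344*m + 0.7144)/(1.6129*m^4 + 0.9398*m^3 + 1.5593*m^2 + 0.4144*m + 0.3136)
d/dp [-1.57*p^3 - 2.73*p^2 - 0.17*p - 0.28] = -4.71*p^2 - 5.46*p - 0.17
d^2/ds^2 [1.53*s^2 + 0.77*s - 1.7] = 3.06000000000000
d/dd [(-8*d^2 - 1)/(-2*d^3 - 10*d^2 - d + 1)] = (-16*d^4 + 2*d^2 - 36*d - 1)/(4*d^6 + 40*d^5 + 104*d^4 + 16*d^3 - 19*d^2 - 2*d + 1)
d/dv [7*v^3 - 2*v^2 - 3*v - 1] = 21*v^2 - 4*v - 3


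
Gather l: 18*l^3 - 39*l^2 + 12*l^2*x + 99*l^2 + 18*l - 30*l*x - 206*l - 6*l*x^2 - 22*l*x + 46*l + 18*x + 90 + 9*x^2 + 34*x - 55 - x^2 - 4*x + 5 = 18*l^3 + l^2*(12*x + 60) + l*(-6*x^2 - 52*x - 142) + 8*x^2 + 48*x + 40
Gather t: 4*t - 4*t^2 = -4*t^2 + 4*t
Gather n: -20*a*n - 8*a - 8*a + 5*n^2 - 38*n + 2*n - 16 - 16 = -16*a + 5*n^2 + n*(-20*a - 36) - 32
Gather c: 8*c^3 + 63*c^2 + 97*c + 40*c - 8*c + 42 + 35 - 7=8*c^3 + 63*c^2 + 129*c + 70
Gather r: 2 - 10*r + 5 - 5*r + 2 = 9 - 15*r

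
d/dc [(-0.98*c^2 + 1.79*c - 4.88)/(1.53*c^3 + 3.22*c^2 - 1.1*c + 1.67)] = (1.4994*c^4 - 5.4774*c^3 + 17.7134*c^2 + 28.154*c - 2.3787)/(2.3409*c^6 + 9.8532*c^5 + 7.0024*c^4 - 1.9738*c^3 + 11.9648*c^2 - 3.674*c + 2.7889)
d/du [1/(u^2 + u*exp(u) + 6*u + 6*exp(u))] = (-u*exp(u) - 2*u - 7*exp(u) - 6)/(u^2 + u*exp(u) + 6*u + 6*exp(u))^2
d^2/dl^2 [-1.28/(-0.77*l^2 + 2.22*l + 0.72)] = (1.517824*l^2 - 4.376064*l - 1.28*(1.54*l - 2.22)*(3.08*l - 4.44) - 1.419264)/(-0.77*l^2 + 2.22*l + 0.72)^3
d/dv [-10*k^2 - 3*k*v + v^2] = -3*k + 2*v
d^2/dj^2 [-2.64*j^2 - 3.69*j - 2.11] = -5.28000000000000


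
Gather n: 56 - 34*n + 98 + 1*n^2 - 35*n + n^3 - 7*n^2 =n^3 - 6*n^2 - 69*n + 154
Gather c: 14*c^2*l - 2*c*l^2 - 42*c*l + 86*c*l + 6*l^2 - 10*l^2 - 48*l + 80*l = 14*c^2*l + c*(-2*l^2 + 44*l) - 4*l^2 + 32*l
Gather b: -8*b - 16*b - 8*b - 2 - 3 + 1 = -32*b - 4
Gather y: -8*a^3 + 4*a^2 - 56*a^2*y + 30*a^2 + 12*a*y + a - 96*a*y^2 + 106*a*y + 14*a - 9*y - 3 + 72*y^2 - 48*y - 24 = -8*a^3 + 34*a^2 + 15*a + y^2*(72 - 96*a) + y*(-56*a^2 + 118*a - 57) - 27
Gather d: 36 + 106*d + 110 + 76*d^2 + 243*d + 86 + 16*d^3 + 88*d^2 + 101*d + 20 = 16*d^3 + 164*d^2 + 450*d + 252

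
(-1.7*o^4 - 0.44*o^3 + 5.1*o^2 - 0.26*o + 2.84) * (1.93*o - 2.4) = -3.281*o^5 + 3.2308*o^4 + 10.899*o^3 - 12.7418*o^2 + 6.1052*o - 6.816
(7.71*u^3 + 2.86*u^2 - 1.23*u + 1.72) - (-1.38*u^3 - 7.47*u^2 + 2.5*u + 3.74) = 9.09*u^3 + 10.33*u^2 - 3.73*u - 2.02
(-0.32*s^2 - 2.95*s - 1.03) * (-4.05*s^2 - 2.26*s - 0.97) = 1.296*s^4 + 12.6707*s^3 + 11.1489*s^2 + 5.1893*s + 0.9991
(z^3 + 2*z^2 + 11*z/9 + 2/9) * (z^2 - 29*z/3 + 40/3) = z^5 - 23*z^4/3 - 43*z^3/9 + 407*z^2/27 + 382*z/27 + 80/27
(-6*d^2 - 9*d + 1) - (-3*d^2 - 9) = -3*d^2 - 9*d + 10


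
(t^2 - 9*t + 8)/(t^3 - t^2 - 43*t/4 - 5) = 4*(-t^2 + 9*t - 8)/(-4*t^3 + 4*t^2 + 43*t + 20)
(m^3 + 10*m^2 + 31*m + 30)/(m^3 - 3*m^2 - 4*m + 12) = (m^2 + 8*m + 15)/(m^2 - 5*m + 6)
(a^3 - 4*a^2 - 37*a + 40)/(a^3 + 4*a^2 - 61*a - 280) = (a - 1)/(a + 7)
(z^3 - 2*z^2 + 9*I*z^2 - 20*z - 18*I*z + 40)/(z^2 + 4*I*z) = z - 2 + 5*I - 10*I/z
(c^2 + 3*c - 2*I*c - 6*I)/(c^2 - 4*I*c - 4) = (c + 3)/(c - 2*I)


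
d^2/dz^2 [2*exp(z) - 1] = 2*exp(z)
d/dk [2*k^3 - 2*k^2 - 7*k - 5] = 6*k^2 - 4*k - 7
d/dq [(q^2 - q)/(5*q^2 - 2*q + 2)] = (3*q^2 + 4*q - 2)/(25*q^4 - 20*q^3 + 24*q^2 - 8*q + 4)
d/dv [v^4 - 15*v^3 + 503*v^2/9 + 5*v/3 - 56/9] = 4*v^3 - 45*v^2 + 1006*v/9 + 5/3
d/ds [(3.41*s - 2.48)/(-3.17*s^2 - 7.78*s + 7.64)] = (10.8097*s^2 - 15.7232*s + 6.758)/(10.0489*s^4 + 49.3252*s^3 + 12.0908*s^2 - 118.8784*s + 58.3696)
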